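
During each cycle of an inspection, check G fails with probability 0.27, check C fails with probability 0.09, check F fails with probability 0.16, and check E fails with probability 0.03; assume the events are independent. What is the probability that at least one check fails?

0.45872836

P(none) = (1 − 0.27) × (1 − 0.09) × (1 − 0.16) × (1 − 0.03) = 0.73 × 0.91 × 0.84 × 0.97 = 0.54127164
P(at least one) = 1 − 0.54127164 = 0.45872836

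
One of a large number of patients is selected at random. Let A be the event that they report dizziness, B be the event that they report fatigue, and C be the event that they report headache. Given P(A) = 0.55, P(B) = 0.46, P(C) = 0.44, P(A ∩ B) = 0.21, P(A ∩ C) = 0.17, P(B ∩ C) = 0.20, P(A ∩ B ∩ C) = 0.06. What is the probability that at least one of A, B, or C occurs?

By inclusion-exclusion,
P(A ∪ B ∪ C) = 0.55 + 0.46 + 0.44 − 0.21 − 0.17 − 0.20 + 0.06 = 0.93

0.93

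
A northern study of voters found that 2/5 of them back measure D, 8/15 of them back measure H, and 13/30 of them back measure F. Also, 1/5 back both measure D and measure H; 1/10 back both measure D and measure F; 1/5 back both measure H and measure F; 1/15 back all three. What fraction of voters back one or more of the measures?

14/15

P(≥1) = 2/5 + 8/15 + 13/30 − 1/5 − 1/10 − 1/5 + 1/15 = 14/15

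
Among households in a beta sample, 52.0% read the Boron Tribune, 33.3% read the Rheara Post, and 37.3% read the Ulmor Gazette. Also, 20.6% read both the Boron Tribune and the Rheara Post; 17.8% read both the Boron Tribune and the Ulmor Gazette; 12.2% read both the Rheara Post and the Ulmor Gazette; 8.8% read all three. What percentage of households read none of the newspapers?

19.2%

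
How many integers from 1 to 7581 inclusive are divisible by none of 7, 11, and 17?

5560

Using inclusion–exclusion:
⌊7581/7⌋ + ⌊7581/11⌋ + ⌊7581/17⌋ − ⌊7581/77⌋ − ⌊7581/119⌋ − ⌊7581/187⌋ + ⌊7581/1309⌋ = 1083 + 689 + 445 − 98 − 63 − 40 + 5 = 2021
7581 − 2021 = 5560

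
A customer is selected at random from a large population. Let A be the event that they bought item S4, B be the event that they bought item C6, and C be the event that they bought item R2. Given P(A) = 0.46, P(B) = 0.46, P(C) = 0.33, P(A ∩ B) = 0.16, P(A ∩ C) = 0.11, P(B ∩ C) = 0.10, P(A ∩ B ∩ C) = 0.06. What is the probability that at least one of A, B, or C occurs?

0.94

Apply inclusion-exclusion:
P(A ∪ B ∪ C) = 0.46 + 0.46 + 0.33 − 0.16 − 0.11 − 0.10 + 0.06 = 0.94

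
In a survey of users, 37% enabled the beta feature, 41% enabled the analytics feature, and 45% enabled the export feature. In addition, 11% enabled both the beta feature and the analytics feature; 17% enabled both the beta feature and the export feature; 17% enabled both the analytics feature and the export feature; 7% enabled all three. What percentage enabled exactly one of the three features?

Using the inclusion–exclusion count for exactly one event:
P(exactly one) = 37 + 41 + 45 − 2·11 − 2·17 − 2·17 + 3·7 = 54%

54%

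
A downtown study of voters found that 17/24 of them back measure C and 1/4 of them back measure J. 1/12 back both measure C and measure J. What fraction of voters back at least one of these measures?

By inclusion–exclusion:
P(≥1) = 17/24 + 1/4 − 1/12 = 7/8

7/8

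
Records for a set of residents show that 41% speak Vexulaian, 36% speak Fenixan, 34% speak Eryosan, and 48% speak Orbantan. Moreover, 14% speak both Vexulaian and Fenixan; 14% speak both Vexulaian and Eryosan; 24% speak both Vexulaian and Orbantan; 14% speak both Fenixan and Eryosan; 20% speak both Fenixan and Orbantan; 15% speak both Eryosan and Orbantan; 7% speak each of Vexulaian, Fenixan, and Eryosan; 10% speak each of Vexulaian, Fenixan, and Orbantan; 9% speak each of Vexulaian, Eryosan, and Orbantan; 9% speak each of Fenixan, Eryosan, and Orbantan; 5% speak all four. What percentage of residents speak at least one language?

By inclusion–exclusion:
P(at least one) = 41 + 36 + 34 + 48 − 14 − 14 − 24 − 14 − 20 − 15 + 7 + 10 + 9 + 9 − 5 = 88%

88%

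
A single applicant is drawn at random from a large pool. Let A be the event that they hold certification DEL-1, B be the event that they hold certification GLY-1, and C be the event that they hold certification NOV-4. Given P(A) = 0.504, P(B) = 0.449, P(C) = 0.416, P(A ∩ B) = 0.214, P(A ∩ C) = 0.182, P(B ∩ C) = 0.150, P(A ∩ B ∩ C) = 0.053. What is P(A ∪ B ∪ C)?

0.876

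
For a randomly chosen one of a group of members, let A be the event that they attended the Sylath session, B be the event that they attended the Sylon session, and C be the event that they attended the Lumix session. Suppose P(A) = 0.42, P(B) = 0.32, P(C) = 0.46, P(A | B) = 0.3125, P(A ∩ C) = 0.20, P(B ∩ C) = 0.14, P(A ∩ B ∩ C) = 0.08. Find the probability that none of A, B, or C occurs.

P(A ∩ B) = P(B)·P(A|B) = 0.32 × 0.3125 = 0.10
By inclusion–exclusion:
P(A ∪ B ∪ C) = 0.42 + 0.32 + 0.46 − 0.10 − 0.20 − 0.14 + 0.08 = 0.84
P(none) = 1 − 0.84 = 0.16

0.16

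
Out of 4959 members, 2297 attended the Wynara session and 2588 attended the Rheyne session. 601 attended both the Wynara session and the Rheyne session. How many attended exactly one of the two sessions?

3683

Using the inclusion–exclusion count for exactly one event:
N(exactly one) = 2297 + 2588 − 2·601 = 3683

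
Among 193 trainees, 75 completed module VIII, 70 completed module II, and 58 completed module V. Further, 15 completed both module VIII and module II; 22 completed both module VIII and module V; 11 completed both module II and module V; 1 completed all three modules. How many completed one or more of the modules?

156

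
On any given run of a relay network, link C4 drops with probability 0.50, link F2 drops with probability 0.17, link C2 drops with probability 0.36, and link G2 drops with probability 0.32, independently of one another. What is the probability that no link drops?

P(none) = (1 − 0.50) × (1 − 0.17) × (1 − 0.36) × (1 − 0.32) = 0.50 × 0.83 × 0.64 × 0.68 = 0.180608

0.180608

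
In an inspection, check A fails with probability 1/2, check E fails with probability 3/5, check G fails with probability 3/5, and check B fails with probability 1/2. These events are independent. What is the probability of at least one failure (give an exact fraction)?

24/25

P(none) = (1 − 1/2) × (1 − 3/5) × (1 − 3/5) × (1 − 1/2) = 1/2 × 2/5 × 2/5 × 1/2 = 1/25
P(at least one) = 1 − 1/25 = 24/25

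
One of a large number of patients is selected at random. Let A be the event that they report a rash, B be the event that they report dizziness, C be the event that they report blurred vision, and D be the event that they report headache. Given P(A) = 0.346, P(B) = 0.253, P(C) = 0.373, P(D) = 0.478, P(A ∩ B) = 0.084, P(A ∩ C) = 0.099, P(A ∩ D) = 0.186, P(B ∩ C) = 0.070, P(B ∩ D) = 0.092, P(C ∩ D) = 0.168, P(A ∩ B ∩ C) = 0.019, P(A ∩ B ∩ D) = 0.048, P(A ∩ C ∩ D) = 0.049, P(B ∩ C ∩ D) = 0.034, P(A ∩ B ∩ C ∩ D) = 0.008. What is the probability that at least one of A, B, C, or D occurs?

Inclusion–exclusion gives
P(A ∪ B ∪ C ∪ D) = 0.346 + 0.253 + 0.373 + 0.478 − 0.084 − 0.099 − 0.186 − 0.070 − 0.092 − 0.168 + 0.019 + 0.048 + 0.049 + 0.034 − 0.008 = 0.893

0.893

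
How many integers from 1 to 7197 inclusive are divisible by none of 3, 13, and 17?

⌊7197/3⌋ + ⌊7197/13⌋ + ⌊7197/17⌋ − ⌊7197/39⌋ − ⌊7197/51⌋ − ⌊7197/221⌋ + ⌊7197/663⌋ = 2399 + 553 + 423 − 184 − 141 − 32 + 10 = 3028
7197 − 3028 = 4169

4169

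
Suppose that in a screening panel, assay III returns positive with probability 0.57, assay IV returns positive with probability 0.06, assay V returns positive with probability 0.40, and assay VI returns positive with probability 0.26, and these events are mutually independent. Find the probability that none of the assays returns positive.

0.1794648

P(none) = (1 − 0.57) × (1 − 0.06) × (1 − 0.40) × (1 − 0.26) = 0.43 × 0.94 × 0.60 × 0.74 = 0.1794648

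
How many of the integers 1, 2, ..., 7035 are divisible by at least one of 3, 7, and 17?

3251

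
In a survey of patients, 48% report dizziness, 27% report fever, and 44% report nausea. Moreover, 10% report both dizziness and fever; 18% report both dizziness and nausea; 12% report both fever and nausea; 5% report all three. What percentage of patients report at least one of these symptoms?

P(≥1) = 48 + 27 + 44 − 10 − 18 − 12 + 5 = 84%

84%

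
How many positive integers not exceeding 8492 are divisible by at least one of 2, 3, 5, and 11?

⌊8492/2⌋ + ⌊8492/3⌋ + ⌊8492/5⌋ + ⌊8492/11⌋ − ⌊8492/6⌋ − ⌊8492/10⌋ − ⌊8492/22⌋ − ⌊8492/15⌋ − ⌊8492/33⌋ − ⌊8492/55⌋ + ⌊8492/30⌋ + ⌊8492/66⌋ + ⌊8492/110⌋ + ⌊8492/165⌋ − ⌊8492/330⌋ = 4246 + 2830 + 1698 + 772 − 1415 − 849 − 386 − 566 − 257 − 154 + 283 + 128 + 77 + 51 − 25 = 6433

6433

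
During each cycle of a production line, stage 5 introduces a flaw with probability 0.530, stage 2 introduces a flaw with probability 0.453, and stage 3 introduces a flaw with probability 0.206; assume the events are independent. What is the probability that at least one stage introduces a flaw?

0.79587054

Since the events are independent, P(none) is the product of the individual non-occurrence probabilities.
P(none) = (1 − 0.530) × (1 − 0.453) × (1 − 0.206) = 0.470 × 0.547 × 0.794 = 0.20412946
P(at least one) = 1 − 0.20412946 = 0.79587054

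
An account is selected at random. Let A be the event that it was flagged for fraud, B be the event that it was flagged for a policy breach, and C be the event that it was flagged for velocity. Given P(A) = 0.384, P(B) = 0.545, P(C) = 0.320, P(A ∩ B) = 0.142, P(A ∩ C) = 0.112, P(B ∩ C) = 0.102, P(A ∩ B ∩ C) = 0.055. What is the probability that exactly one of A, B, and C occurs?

0.702

Using the inclusion–exclusion count for exactly one event:
P(exactly one) = 0.384 + 0.545 + 0.320 − 2·0.142 − 2·0.112 − 2·0.102 + 3·0.055 = 0.702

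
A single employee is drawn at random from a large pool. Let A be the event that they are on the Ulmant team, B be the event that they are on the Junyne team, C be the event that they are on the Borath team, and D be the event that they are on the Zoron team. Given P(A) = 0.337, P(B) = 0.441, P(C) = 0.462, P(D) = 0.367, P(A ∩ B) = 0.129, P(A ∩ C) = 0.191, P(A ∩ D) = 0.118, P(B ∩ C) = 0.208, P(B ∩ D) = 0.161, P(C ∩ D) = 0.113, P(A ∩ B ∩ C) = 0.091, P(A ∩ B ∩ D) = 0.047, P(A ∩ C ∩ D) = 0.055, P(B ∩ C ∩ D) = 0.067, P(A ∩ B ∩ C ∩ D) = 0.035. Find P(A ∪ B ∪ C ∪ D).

By inclusion-exclusion,
P(A ∪ B ∪ C ∪ D) = 0.337 + 0.441 + 0.462 + 0.367 − 0.129 − 0.191 − 0.118 − 0.208 − 0.161 − 0.113 + 0.091 + 0.047 + 0.055 + 0.067 − 0.035 = 0.912

0.912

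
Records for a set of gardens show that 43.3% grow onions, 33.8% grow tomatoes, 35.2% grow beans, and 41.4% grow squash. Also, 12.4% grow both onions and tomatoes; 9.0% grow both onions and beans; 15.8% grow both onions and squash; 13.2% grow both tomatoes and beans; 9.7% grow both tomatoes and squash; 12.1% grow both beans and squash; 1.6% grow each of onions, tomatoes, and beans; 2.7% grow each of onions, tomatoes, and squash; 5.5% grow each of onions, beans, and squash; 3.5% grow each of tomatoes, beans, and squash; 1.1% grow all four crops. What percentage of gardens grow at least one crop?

93.7%

P(union) = 43.3 + 33.8 + 35.2 + 41.4 − 12.4 − 9.0 − 15.8 − 13.2 − 9.7 − 12.1 + 1.6 + 2.7 + 5.5 + 3.5 − 1.1 = 93.7%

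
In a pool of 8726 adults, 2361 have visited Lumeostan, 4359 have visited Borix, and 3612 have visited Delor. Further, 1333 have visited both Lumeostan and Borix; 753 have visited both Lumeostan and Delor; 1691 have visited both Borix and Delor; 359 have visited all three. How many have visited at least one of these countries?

6914

Using inclusion–exclusion:
|union| = 2361 + 4359 + 3612 − 1333 − 753 − 1691 + 359 = 6914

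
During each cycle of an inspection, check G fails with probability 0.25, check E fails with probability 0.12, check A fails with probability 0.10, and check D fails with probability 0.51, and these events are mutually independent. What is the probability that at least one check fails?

0.70894

P(none) = (1 − 0.25) × (1 − 0.12) × (1 − 0.10) × (1 − 0.51) = 0.75 × 0.88 × 0.90 × 0.49 = 0.29106
P(at least one) = 1 − 0.29106 = 0.70894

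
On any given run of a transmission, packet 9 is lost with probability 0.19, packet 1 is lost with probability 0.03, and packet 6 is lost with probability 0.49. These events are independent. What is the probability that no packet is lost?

P(none) = (1 − 0.19) × (1 − 0.03) × (1 − 0.49) = 0.81 × 0.97 × 0.51 = 0.400707

0.400707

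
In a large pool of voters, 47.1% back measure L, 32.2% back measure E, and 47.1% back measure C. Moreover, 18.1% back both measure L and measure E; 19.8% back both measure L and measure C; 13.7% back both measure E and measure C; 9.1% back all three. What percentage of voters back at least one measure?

83.9%

By inclusion–exclusion:
P(union) = 47.1 + 32.2 + 47.1 − 18.1 − 19.8 − 13.7 + 9.1 = 83.9%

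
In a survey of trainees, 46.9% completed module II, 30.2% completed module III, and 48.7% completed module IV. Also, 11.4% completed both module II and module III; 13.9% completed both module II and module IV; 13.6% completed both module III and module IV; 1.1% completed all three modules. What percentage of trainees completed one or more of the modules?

88.0%

P(≥1) = 46.9 + 30.2 + 48.7 − 11.4 − 13.9 − 13.6 + 1.1 = 88.0%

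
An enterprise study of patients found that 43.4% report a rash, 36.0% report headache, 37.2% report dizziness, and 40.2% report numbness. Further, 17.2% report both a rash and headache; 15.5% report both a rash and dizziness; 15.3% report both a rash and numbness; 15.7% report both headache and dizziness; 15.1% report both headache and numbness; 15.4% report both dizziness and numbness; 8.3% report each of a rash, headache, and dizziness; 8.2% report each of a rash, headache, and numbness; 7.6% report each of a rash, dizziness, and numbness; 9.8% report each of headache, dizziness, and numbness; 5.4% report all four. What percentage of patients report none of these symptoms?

Apply inclusion-exclusion:
P(at least one) = 43.4 + 36.0 + 37.2 + 40.2 − 17.2 − 15.5 − 15.3 − 15.7 − 15.1 − 15.4 + 8.3 + 8.2 + 7.6 + 9.8 − 5.4 = 91.1%
P(none) = 100% − 91.1% = 8.9%

8.9%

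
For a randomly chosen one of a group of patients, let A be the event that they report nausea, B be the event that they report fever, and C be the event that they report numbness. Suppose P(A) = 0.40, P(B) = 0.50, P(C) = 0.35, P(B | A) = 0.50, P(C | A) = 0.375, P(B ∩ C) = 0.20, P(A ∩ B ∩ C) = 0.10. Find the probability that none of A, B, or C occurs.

P(A ∩ B) = P(A)·P(B|A) = 0.40 × 0.50 = 0.20
P(A ∩ C) = P(A)·P(C|A) = 0.40 × 0.375 = 0.15
P(A ∪ B ∪ C) = 0.40 + 0.50 + 0.35 − 0.20 − 0.15 − 0.20 + 0.10 = 0.80
P(none) = 1 − 0.80 = 0.20

0.20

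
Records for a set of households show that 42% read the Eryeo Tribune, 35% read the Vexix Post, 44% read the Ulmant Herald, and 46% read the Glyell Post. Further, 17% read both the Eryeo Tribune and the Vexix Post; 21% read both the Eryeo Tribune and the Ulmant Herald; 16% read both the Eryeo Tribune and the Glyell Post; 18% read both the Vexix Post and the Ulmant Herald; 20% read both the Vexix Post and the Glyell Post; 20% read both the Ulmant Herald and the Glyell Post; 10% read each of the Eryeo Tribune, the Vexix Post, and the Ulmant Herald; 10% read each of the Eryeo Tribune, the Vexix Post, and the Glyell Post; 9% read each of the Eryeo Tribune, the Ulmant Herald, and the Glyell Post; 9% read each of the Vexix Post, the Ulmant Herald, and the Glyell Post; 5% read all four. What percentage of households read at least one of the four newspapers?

By inclusion-exclusion,
P(at least one) = 42 + 35 + 44 + 46 − 17 − 21 − 16 − 18 − 20 − 20 + 10 + 10 + 9 + 9 − 5 = 88%

88%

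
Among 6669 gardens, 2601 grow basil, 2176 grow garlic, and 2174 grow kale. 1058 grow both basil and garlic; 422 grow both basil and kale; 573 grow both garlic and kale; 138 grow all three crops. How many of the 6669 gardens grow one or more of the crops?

5036

|at least one| = 2601 + 2176 + 2174 − 1058 − 422 − 573 + 138 = 5036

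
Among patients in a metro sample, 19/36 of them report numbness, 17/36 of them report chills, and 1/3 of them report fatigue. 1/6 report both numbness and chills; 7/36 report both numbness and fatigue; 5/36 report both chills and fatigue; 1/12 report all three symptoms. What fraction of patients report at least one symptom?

Apply inclusion-exclusion:
P(≥1) = 19/36 + 17/36 + 1/3 − 1/6 − 7/36 − 5/36 + 1/12 = 11/12

11/12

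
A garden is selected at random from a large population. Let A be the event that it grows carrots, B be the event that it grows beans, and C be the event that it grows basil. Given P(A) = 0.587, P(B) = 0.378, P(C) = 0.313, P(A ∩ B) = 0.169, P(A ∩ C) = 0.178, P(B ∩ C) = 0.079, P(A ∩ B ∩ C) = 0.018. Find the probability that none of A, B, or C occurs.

0.130

By inclusion–exclusion:
P(A ∪ B ∪ C) = 0.587 + 0.378 + 0.313 − 0.169 − 0.178 − 0.079 + 0.018 = 0.870
P(none) = 1 − 0.870 = 0.130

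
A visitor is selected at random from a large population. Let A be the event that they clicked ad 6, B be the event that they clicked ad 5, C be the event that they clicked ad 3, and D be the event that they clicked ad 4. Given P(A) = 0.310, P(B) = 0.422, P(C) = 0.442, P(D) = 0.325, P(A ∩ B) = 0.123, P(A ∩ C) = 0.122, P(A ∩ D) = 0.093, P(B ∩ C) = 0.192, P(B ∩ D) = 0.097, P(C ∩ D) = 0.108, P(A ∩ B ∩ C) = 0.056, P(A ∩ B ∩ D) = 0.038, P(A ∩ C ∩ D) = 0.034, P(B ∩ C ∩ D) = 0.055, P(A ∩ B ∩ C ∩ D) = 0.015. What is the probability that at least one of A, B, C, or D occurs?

P(A ∪ B ∪ C ∪ D) = 0.310 + 0.422 + 0.442 + 0.325 − 0.123 − 0.122 − 0.093 − 0.192 − 0.097 − 0.108 + 0.056 + 0.038 + 0.034 + 0.055 − 0.015 = 0.932

0.932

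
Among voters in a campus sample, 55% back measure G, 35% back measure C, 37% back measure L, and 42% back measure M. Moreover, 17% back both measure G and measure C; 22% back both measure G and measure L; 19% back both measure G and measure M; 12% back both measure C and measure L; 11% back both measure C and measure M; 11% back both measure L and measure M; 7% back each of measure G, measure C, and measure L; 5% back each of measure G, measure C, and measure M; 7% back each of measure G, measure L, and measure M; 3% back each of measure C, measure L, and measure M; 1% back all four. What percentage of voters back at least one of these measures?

98%

Apply inclusion-exclusion:
P(union) = 55 + 35 + 37 + 42 − 17 − 22 − 19 − 12 − 11 − 11 + 7 + 5 + 7 + 3 − 1 = 98%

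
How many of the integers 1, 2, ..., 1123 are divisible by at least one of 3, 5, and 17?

floor(1123/3) + floor(1123/5) + floor(1123/17) − floor(1123/15) − floor(1123/51) − floor(1123/85) + floor(1123/255) = 374 + 224 + 66 − 74 − 22 − 13 + 4 = 559

559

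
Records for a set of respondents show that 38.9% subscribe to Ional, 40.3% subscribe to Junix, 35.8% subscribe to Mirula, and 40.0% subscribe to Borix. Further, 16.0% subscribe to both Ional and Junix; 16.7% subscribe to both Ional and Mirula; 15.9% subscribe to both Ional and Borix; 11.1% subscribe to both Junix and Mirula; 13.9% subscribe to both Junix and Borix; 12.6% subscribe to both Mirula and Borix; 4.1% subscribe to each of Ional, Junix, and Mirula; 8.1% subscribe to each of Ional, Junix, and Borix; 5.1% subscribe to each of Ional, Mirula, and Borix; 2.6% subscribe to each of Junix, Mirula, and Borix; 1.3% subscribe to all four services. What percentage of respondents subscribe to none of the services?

12.6%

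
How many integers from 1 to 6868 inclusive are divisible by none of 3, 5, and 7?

Using inclusion–exclusion:
floor(6868/3) + floor(6868/5) + floor(6868/7) − floor(6868/15) − floor(6868/21) − floor(6868/35) + floor(6868/105) = 2289 + 1373 + 981 − 457 − 327 − 196 + 65 = 3728
6868 − 3728 = 3140

3140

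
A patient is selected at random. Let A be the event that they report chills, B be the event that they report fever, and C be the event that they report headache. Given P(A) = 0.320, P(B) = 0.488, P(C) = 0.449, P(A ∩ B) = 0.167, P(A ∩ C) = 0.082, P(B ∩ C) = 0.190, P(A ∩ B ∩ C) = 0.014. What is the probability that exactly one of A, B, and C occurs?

0.421

By inclusion–exclusion (exactly-one form):
P(exactly one) = 0.320 + 0.488 + 0.449 − 2·0.167 − 2·0.082 − 2·0.190 + 3·0.014 = 0.421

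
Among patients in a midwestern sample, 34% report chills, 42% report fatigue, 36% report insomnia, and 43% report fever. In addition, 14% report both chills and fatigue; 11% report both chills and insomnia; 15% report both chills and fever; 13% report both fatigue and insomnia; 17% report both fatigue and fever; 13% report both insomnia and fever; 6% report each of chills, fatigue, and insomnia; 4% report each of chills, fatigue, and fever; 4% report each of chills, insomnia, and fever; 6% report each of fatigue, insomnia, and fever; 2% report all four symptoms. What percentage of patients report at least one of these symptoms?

P(union) = 34 + 42 + 36 + 43 − 14 − 11 − 15 − 13 − 17 − 13 + 6 + 4 + 4 + 6 − 2 = 90%

90%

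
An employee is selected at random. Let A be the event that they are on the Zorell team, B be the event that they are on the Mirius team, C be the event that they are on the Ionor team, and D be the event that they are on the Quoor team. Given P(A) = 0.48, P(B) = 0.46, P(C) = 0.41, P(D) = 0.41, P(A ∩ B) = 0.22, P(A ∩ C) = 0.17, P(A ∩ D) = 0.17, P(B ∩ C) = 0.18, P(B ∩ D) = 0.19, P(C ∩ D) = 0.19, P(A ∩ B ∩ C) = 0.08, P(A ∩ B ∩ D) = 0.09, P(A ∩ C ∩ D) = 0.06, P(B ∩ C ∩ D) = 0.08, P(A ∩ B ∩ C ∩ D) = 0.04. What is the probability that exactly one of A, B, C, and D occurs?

0.29

By inclusion–exclusion (exactly-one form):
P(exactly one) = 0.48 + 0.46 + 0.41 + 0.41 − 2·0.22 − 2·0.17 − 2·0.17 − 2·0.18 − 2·0.19 − 2·0.19 + 3·0.08 + 3·0.09 + 3·0.06 + 3·0.08 − 4·0.04 = 0.29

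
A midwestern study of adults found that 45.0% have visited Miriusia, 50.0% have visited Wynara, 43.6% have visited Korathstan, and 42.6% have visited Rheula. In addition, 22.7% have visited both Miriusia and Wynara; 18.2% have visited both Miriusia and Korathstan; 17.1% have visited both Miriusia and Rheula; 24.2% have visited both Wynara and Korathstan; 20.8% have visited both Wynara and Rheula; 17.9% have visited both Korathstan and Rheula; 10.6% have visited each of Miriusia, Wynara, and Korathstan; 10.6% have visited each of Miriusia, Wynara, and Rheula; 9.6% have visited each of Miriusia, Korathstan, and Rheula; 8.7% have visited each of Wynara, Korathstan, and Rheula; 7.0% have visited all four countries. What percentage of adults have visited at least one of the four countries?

Inclusion–exclusion gives
P(at least one) = 45.0 + 50.0 + 43.6 + 42.6 − 22.7 − 18.2 − 17.1 − 24.2 − 20.8 − 17.9 + 10.6 + 10.6 + 9.6 + 8.7 − 7.0 = 92.8%

92.8%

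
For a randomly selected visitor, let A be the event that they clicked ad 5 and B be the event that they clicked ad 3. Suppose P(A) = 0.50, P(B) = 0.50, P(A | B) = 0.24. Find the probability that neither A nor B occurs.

0.12

P(A ∩ B) = P(B)·P(A|B) = 0.50 × 0.24 = 0.12
Apply inclusion-exclusion:
P(A ∪ B) = 0.50 + 0.50 − 0.12 = 0.88
P(none) = 1 − 0.88 = 0.12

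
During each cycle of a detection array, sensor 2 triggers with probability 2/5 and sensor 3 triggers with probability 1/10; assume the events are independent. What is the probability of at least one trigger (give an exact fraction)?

P(none) = (1 − 2/5) × (1 − 1/10) = 3/5 × 9/10 = 27/50
P(at least one) = 1 − 27/50 = 23/50

23/50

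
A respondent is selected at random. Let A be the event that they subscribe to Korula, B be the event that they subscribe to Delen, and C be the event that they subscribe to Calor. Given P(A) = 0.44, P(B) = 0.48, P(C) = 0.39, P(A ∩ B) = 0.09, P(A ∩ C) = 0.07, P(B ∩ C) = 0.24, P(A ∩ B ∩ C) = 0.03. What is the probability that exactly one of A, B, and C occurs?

By inclusion–exclusion (exactly-one form):
P(exactly one) = 0.44 + 0.48 + 0.39 − 2·0.09 − 2·0.07 − 2·0.24 + 3·0.03 = 0.60

0.60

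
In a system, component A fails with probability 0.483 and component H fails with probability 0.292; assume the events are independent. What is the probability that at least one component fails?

0.633964

P(none) = (1 − 0.483) × (1 − 0.292) = 0.517 × 0.708 = 0.366036
P(at least one) = 1 − 0.366036 = 0.633964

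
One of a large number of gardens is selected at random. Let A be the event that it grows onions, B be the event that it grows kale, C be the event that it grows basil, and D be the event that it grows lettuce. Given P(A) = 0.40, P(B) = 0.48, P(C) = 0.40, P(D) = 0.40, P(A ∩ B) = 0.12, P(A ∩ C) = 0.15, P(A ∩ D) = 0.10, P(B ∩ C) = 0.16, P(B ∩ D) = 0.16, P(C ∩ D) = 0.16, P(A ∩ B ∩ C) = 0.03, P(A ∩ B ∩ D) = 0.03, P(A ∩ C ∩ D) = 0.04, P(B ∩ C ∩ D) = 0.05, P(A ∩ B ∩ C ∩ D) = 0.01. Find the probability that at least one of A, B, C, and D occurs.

P(A ∪ B ∪ C ∪ D) = 0.40 + 0.48 + 0.40 + 0.40 − 0.12 − 0.15 − 0.10 − 0.16 − 0.16 − 0.16 + 0.03 + 0.03 + 0.04 + 0.05 − 0.01 = 0.97

0.97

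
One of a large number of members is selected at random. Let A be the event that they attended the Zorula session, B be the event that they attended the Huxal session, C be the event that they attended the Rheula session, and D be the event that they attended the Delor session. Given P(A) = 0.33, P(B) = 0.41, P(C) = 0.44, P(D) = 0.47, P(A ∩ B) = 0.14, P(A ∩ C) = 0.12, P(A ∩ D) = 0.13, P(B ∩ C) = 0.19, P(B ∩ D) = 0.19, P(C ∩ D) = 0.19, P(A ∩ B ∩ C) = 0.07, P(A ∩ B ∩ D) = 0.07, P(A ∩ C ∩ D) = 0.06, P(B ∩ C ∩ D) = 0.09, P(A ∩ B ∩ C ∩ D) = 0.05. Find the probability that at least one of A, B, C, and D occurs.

P(A ∪ B ∪ C ∪ D) = 0.33 + 0.41 + 0.44 + 0.47 − 0.14 − 0.12 − 0.13 − 0.19 − 0.19 − 0.19 + 0.07 + 0.07 + 0.06 + 0.09 − 0.05 = 0.93

0.93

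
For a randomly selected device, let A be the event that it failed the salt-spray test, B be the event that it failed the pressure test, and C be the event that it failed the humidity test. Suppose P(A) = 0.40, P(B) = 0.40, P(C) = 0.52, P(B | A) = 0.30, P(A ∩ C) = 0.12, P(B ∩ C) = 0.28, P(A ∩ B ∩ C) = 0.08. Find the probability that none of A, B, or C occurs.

0.12

P(A ∩ B) = P(A)·P(B|A) = 0.40 × 0.30 = 0.12
Apply inclusion-exclusion:
P(A ∪ B ∪ C) = 0.40 + 0.40 + 0.52 − 0.12 − 0.12 − 0.28 + 0.08 = 0.88
P(none) = 1 − 0.88 = 0.12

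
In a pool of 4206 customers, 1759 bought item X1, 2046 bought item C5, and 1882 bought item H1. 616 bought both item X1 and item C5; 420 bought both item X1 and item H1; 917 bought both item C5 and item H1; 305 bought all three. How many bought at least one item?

4039

|union| = 1759 + 2046 + 1882 − 616 − 420 − 917 + 305 = 4039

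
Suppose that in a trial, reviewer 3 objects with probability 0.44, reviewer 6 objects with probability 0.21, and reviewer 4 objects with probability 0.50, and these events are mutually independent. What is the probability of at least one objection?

0.7788

Since the events are independent, P(none) is the product of the individual non-occurrence probabilities.
P(none) = (1 − 0.44) × (1 − 0.21) × (1 − 0.50) = 0.56 × 0.79 × 0.50 = 0.2212
P(at least one) = 1 − 0.2212 = 0.7788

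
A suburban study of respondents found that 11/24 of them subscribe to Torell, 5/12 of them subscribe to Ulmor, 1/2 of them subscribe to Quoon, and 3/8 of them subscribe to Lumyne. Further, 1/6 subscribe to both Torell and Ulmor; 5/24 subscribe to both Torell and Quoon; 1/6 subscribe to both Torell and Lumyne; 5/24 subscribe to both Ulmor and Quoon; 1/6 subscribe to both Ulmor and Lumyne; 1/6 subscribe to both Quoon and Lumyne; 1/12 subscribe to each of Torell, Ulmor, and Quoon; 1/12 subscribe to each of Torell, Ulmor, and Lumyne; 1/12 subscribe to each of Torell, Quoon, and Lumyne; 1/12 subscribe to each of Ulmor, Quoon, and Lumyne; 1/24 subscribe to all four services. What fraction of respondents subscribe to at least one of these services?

23/24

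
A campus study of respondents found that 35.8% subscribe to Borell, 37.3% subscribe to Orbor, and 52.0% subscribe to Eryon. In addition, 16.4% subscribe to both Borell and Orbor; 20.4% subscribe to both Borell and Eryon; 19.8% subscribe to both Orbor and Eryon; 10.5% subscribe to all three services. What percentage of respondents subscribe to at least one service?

Using inclusion–exclusion:
P(union) = 35.8 + 37.3 + 52.0 − 16.4 − 20.4 − 19.8 + 10.5 = 79.0%

79.0%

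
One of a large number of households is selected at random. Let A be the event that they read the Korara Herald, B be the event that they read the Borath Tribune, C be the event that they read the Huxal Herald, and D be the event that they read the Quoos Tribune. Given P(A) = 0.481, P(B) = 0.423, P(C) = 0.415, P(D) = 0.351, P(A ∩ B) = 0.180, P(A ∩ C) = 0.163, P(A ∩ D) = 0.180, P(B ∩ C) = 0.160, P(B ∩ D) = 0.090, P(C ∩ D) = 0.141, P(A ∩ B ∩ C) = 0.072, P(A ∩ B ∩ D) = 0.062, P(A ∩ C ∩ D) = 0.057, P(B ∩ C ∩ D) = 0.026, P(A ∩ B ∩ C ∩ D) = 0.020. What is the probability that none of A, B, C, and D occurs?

P(A ∪ B ∪ C ∪ D) = 0.481 + 0.423 + 0.415 + 0.351 − 0.180 − 0.163 − 0.180 − 0.160 − 0.090 − 0.141 + 0.072 + 0.062 + 0.057 + 0.026 − 0.020 = 0.953
P(none) = 1 − 0.953 = 0.047

0.047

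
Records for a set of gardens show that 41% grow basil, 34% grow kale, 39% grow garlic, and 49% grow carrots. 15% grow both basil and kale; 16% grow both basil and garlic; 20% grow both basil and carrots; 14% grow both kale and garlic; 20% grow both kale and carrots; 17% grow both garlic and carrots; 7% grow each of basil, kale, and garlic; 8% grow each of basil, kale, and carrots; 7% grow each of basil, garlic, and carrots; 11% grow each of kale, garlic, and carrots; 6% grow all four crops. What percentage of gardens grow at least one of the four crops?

By inclusion-exclusion,
P(≥1) = 41 + 34 + 39 + 49 − 15 − 16 − 20 − 14 − 20 − 17 + 7 + 8 + 7 + 11 − 6 = 88%

88%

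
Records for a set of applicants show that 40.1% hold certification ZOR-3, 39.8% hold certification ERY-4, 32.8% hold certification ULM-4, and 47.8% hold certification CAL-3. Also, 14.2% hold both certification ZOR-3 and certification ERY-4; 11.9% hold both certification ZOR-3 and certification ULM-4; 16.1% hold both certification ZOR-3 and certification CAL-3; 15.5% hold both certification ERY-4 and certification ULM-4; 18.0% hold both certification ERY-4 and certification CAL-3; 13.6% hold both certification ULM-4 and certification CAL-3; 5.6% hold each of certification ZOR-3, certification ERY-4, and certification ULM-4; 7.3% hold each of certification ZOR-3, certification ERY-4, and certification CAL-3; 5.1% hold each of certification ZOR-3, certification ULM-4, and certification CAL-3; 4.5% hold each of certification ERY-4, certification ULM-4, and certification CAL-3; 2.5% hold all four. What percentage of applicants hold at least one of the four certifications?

By inclusion–exclusion:
P(union) = 40.1 + 39.8 + 32.8 + 47.8 − 14.2 − 11.9 − 16.1 − 15.5 − 18.0 − 13.6 + 5.6 + 7.3 + 5.1 + 4.5 − 2.5 = 91.2%

91.2%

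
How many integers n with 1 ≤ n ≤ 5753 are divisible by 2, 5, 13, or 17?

3753

Inclusion–exclusion gives
floor(5753/2) + floor(5753/5) + floor(5753/13) + floor(5753/17) − floor(5753/10) − floor(5753/26) − floor(5753/34) − floor(5753/65) − floor(5753/85) − floor(5753/221) + floor(5753/130) + floor(5753/170) + floor(5753/442) + floor(5753/1105) − floor(5753/2210) = 2876 + 1150 + 442 + 338 − 575 − 221 − 169 − 88 − 67 − 26 + 44 + 33 + 13 + 5 − 2 = 3753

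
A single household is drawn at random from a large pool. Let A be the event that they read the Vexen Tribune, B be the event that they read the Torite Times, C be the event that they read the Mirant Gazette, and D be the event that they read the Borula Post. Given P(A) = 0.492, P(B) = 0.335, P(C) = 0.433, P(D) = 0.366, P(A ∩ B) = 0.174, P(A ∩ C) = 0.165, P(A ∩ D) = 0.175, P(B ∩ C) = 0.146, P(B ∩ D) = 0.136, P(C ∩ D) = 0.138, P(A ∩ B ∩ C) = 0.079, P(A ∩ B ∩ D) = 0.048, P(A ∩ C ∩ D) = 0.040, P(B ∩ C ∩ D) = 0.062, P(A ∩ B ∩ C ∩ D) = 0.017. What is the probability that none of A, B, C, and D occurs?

0.096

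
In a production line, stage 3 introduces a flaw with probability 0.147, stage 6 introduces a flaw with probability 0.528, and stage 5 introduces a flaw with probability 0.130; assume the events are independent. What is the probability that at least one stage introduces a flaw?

P(none) = (1 − 0.147) × (1 − 0.528) × (1 − 0.130) = 0.853 × 0.472 × 0.870 = 0.35027592
P(at least one) = 1 − 0.35027592 = 0.64972408

0.64972408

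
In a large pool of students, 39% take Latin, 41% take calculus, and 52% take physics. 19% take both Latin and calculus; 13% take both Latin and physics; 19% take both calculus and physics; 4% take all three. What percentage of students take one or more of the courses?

P(union) = 39 + 41 + 52 − 19 − 13 − 19 + 4 = 85%

85%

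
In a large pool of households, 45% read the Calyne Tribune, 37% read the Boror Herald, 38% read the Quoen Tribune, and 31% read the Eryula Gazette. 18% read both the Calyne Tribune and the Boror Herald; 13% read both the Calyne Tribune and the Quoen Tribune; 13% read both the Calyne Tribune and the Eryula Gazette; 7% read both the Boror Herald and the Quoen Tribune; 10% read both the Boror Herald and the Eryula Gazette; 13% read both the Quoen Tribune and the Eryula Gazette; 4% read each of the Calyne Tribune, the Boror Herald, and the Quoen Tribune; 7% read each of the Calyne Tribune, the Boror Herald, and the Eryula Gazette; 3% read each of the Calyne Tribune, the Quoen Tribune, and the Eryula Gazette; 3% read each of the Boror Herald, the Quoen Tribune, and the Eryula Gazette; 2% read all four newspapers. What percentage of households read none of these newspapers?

8%

By inclusion-exclusion,
P(union) = 45 + 37 + 38 + 31 − 18 − 13 − 13 − 7 − 10 − 13 + 4 + 7 + 3 + 3 − 2 = 92%
P(none) = 100% − 92% = 8%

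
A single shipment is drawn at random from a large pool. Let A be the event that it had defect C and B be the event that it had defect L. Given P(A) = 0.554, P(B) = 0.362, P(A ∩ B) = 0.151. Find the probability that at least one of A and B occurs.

0.765

By inclusion-exclusion,
P(A ∪ B) = 0.554 + 0.362 − 0.151 = 0.765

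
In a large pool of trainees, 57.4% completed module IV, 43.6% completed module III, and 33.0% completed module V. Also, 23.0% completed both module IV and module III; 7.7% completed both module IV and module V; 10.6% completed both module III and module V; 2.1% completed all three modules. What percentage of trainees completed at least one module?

P(≥1) = 57.4 + 43.6 + 33.0 − 23.0 − 7.7 − 10.6 + 2.1 = 94.8%

94.8%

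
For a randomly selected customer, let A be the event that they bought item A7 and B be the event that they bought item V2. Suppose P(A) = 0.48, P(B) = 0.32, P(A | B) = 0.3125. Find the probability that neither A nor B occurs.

0.30

P(A ∩ B) = P(B)·P(A|B) = 0.32 × 0.3125 = 0.10
By inclusion–exclusion:
P(A ∪ B) = 0.48 + 0.32 − 0.10 = 0.70
P(none) = 1 − 0.70 = 0.30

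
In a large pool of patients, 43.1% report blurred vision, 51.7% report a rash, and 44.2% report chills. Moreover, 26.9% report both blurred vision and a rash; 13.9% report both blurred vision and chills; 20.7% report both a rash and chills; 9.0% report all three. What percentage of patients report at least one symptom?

Inclusion–exclusion gives
P(union) = 43.1 + 51.7 + 44.2 − 26.9 − 13.9 − 20.7 + 9.0 = 86.5%

86.5%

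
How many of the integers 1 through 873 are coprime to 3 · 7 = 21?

499

⌊873/3⌋ + ⌊873/7⌋ − ⌊873/21⌋ = 291 + 124 − 41 = 374
873 − 374 = 499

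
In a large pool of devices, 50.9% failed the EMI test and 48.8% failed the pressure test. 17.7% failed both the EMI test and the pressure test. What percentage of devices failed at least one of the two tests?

Using inclusion–exclusion:
P(at least one) = 50.9 + 48.8 − 17.7 = 82.0%

82.0%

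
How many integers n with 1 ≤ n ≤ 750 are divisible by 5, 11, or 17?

237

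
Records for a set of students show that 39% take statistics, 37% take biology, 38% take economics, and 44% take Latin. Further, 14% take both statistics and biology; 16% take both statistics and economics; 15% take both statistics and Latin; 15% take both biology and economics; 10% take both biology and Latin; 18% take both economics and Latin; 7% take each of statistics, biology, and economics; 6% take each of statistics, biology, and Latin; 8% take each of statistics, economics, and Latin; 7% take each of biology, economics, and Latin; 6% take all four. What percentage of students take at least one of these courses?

92%

Using inclusion–exclusion:
P(≥1) = 39 + 37 + 38 + 44 − 14 − 16 − 15 − 15 − 10 − 18 + 7 + 6 + 8 + 7 − 6 = 92%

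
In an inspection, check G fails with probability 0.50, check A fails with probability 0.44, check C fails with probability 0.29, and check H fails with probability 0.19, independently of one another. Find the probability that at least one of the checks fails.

P(none) = (1 − 0.50) × (1 − 0.44) × (1 − 0.29) × (1 − 0.19) = 0.50 × 0.56 × 0.71 × 0.81 = 0.161028
P(at least one) = 1 − 0.161028 = 0.838972

0.838972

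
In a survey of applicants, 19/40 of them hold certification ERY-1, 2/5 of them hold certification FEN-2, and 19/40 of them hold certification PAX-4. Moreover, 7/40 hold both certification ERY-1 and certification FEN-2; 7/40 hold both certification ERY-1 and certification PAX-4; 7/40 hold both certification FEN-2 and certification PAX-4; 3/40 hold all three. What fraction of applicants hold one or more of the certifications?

Inclusion–exclusion gives
P(≥1) = 19/40 + 2/5 + 19/40 − 7/40 − 7/40 − 7/40 + 3/40 = 9/10

9/10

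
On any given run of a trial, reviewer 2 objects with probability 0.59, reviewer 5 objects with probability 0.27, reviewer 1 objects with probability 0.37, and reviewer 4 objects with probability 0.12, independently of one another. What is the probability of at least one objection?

P(none) = (1 − 0.59) × (1 − 0.27) × (1 − 0.37) × (1 − 0.12) = 0.41 × 0.73 × 0.63 × 0.88 = 0.16593192
P(at least one) = 1 − 0.16593192 = 0.83406808

0.83406808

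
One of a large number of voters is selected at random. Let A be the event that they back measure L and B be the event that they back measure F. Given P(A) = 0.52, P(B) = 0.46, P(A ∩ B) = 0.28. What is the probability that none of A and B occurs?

0.30

By inclusion-exclusion,
P(A ∪ B) = 0.52 + 0.46 − 0.28 = 0.70
P(none) = 1 − 0.70 = 0.30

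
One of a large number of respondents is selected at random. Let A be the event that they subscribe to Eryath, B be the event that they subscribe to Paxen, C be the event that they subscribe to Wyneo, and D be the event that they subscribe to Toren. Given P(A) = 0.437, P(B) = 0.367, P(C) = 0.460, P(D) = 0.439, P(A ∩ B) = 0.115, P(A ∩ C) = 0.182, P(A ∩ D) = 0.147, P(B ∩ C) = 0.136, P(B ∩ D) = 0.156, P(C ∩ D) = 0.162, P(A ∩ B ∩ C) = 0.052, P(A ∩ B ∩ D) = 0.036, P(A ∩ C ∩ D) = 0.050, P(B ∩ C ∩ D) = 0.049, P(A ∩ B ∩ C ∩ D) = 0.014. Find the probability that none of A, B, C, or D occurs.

0.022

P(A ∪ B ∪ C ∪ D) = 0.437 + 0.367 + 0.460 + 0.439 − 0.115 − 0.182 − 0.147 − 0.136 − 0.156 − 0.162 + 0.052 + 0.036 + 0.050 + 0.049 − 0.014 = 0.978
P(none) = 1 − 0.978 = 0.022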